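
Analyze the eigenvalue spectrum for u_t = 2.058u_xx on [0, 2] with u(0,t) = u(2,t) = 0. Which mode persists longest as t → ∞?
Eigenvalues: λₙ = 2.058n²π²/2².
First three modes:
  n=1: λ₁ = 2.058π²/2² ≈ 5.078
  n=2: λ₂ = 8.232π²/2² ≈ 20.312 (4× faster decay)
  n=3: λ₃ = 18.522π²/2² ≈ 45.701 (9× faster decay)
As t → ∞, higher modes decay exponentially faster. The n=1 mode dominates: u ~ c₁ sin(πx/2) e^{-λ₁t}.
Decay rate: λ₁ = 2.058π²/2² ≈ 5.078.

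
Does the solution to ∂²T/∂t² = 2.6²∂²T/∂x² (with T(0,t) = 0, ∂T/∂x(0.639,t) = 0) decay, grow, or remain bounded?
T oscillates (no decay). Energy is conserved; the solution oscillates indefinitely as standing waves.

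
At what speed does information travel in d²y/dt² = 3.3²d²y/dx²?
Speed = 3.3. Information travels along characteristics x = x₀ ± 3.3t.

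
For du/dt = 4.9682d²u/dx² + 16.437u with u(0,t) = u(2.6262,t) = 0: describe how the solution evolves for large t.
u grows unboundedly. Reaction dominates diffusion (r=16.437 > κπ²/L²≈7.11); solution grows exponentially.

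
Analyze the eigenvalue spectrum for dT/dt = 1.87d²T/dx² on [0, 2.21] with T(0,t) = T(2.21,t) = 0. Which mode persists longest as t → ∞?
Eigenvalues: λₙ = 1.87n²π²/2.21².
First three modes:
  n=1: λ₁ = 1.87π²/2.21² ≈ 3.779
  n=2: λ₂ = 7.48π²/2.21² ≈ 15.115 (4× faster decay)
  n=3: λ₃ = 16.83π²/2.21² ≈ 34.009 (9× faster decay)
As t → ∞, higher modes decay exponentially faster. The n=1 mode dominates: T ~ c₁ sin(πx/2.21) e^{-λ₁t}.
Decay rate: λ₁ = 1.87π²/2.21² ≈ 3.779.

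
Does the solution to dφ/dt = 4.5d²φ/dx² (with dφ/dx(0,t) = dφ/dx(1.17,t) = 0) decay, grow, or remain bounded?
φ → constant (steady state). Heat is conserved (no flux at boundaries); solution approaches the spatial average.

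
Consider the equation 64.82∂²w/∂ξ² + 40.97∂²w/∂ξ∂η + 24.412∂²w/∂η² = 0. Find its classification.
Elliptic. (A = 64.82, B = 40.97, C = 24.412 gives B² - 4AC = -4651.00246.)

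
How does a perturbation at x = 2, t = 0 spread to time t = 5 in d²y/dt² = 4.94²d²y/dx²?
Domain of influence: [-22.7, 26.7]. Data at x = 2 spreads outward at speed 4.94.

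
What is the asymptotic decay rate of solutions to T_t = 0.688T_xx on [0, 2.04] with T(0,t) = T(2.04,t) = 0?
Eigenvalues: λₙ = 0.688n²π²/2.04².
First three modes:
  n=1: λ₁ = 0.688π²/2.04² ≈ 1.632
  n=2: λ₂ = 2.752π²/2.04² ≈ 6.527 (4× faster decay)
  n=3: λ₃ = 6.192π²/2.04² ≈ 14.685 (9× faster decay)
As t → ∞, higher modes decay exponentially faster. The n=1 mode dominates: T ~ c₁ sin(πx/2.04) e^{-λ₁t}.
Decay rate: λ₁ = 0.688π²/2.04² ≈ 1.632.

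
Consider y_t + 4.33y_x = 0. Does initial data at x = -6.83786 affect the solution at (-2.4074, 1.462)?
No. Only data at x = -8.73786 affects (-2.4074, 1.462). Advection has one-way propagation along characteristics.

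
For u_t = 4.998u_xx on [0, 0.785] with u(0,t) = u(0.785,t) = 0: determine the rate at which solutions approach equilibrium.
Eigenvalues: λₙ = 4.998n²π²/0.785².
First three modes:
  n=1: λ₁ = 4.998π²/0.785² ≈ 80.049
  n=2: λ₂ = 19.992π²/0.785² ≈ 320.197 (4× faster decay)
  n=3: λ₃ = 44.982π²/0.785² ≈ 720.442 (9× faster decay)
As t → ∞, higher modes decay exponentially faster. The n=1 mode dominates: u ~ c₁ sin(πx/0.785) e^{-λ₁t}.
Decay rate: λ₁ = 4.998π²/0.785² ≈ 80.049.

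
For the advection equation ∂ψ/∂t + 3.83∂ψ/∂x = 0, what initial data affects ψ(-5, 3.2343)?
A single point: x = -17.387369. The characteristic through (-5, 3.2343) is x - 3.83t = const, so x = -5 - 3.83·3.2343 = -17.387369.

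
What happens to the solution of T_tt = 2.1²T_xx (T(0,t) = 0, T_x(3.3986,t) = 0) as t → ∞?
T oscillates (no decay). Energy is conserved; the solution oscillates indefinitely as standing waves.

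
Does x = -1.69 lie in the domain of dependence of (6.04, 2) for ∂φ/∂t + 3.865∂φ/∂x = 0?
Yes. The characteristic through (6.04, 2) passes through x = -1.69.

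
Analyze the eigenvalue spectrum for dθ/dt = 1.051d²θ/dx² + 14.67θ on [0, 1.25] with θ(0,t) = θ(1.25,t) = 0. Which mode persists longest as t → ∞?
Eigenvalues: λₙ = 1.051n²π²/1.25² - 14.67.
First three modes:
  n=1: λ₁ = 1.051π²/1.25² - 14.67 ≈ -8.031
  n=2: λ₂ = 4.204π²/1.25² - 14.67 ≈ 11.885
  n=3: λ₃ = 9.459π²/1.25² - 14.67 ≈ 45.078
Since 1.051π²/1.25² ≈ 6.639 < 14.67, λ₁ < 0.
The n=1 mode grows fastest (−λₙ is largest for n=1) → dominates.
Asymptotic: θ ~ c₁ sin(πx/1.25) e^{8.031t} (exponential growth at rate −λ₁ ≈ 8.031).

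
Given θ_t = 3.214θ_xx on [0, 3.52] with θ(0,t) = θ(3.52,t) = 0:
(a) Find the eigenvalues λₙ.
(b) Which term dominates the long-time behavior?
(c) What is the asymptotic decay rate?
Eigenvalues: λₙ = 3.214n²π²/3.52².
First three modes:
  n=1: λ₁ = 3.214π²/3.52² ≈ 2.56
  n=2: λ₂ = 12.856π²/3.52² ≈ 10.24 (4× faster decay)
  n=3: λ₃ = 28.926π²/3.52² ≈ 23.041 (9× faster decay)
As t → ∞, higher modes decay exponentially faster. The n=1 mode dominates: θ ~ c₁ sin(πx/3.52) e^{-λ₁t}.
Decay rate: λ₁ = 3.214π²/3.52² ≈ 2.56.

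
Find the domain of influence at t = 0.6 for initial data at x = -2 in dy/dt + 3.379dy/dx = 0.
At x = 0.0274. The characteristic carries data from (-2, 0) to (0.0274, 0.6).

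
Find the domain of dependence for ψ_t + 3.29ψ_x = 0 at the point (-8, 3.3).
A single point: x = -18.857. The characteristic through (-8, 3.3) is x - 3.29t = const, so x = -8 - 3.29·3.3 = -18.857.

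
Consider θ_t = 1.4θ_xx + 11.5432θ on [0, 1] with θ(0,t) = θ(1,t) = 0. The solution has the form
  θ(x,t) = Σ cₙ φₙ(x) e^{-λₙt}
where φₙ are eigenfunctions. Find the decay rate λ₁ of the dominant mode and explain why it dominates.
Eigenvalues: λₙ = 1.4n²π²/1² - 11.5432.
First three modes:
  n=1: λ₁ = 1.4π² - 11.5432 ≈ 2.274
  n=2: λ₂ = 5.6π² - 11.5432 ≈ 43.727
  n=3: λ₃ = 12.6π² - 11.5432 ≈ 112.814
Since 1.4π² ≈ 13.817 > 11.5432, all λₙ > 0.
The n=1 mode decays slowest → dominates as t → ∞.
Asymptotic: θ ~ c₁ sin(πx/1) e^{-λ₁t} with decay rate λ₁ ≈ 2.274.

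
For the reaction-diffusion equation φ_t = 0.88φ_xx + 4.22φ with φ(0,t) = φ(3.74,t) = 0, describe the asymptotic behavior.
φ grows unboundedly. Reaction dominates diffusion (r=4.22 > κπ²/L²≈0.62); solution grows exponentially.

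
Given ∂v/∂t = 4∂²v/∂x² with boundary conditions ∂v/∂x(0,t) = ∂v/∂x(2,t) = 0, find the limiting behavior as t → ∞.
v → constant (steady state). Heat is conserved (no flux at boundaries); solution approaches the spatial average.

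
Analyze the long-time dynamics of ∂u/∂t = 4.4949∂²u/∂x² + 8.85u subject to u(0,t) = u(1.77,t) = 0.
Long-time behavior: u → 0. Diffusion dominates reaction (r=8.85 < κπ²/L²≈14.16); solution decays.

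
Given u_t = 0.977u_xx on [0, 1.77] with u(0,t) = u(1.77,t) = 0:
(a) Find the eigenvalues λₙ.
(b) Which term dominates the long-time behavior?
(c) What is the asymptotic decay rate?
Eigenvalues: λₙ = 0.977n²π²/1.77².
First three modes:
  n=1: λ₁ = 0.977π²/1.77² ≈ 3.078
  n=2: λ₂ = 3.908π²/1.77² ≈ 12.311 (4× faster decay)
  n=3: λ₃ = 8.793π²/1.77² ≈ 27.701 (9× faster decay)
As t → ∞, higher modes decay exponentially faster. The n=1 mode dominates: u ~ c₁ sin(πx/1.77) e^{-λ₁t}.
Decay rate: λ₁ = 0.977π²/1.77² ≈ 3.078.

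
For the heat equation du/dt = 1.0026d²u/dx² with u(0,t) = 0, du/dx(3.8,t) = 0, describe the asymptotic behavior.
u → 0. Heat escapes through the Dirichlet boundary.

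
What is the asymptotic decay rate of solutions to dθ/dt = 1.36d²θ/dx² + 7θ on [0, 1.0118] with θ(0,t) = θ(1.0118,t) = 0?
Eigenvalues: λₙ = 1.36n²π²/1.0118² - 7.
First three modes:
  n=1: λ₁ = 1.36π²/1.0118² - 7 ≈ 6.111
  n=2: λ₂ = 5.44π²/1.0118² - 7 ≈ 45.446
  n=3: λ₃ = 12.24π²/1.0118² - 7 ≈ 111.003
Since 1.36π²/1.0118² ≈ 13.111 > 7, all λₙ > 0.
The n=1 mode decays slowest → dominates as t → ∞.
Asymptotic: θ ~ c₁ sin(πx/1.0118) e^{-λ₁t} with decay rate λ₁ ≈ 6.111.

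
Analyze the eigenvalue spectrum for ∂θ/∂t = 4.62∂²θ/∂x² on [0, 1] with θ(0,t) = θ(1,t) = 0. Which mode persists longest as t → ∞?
Eigenvalues: λₙ = 4.62n²π².
First three modes:
  n=1: λ₁ = 4.62π² ≈ 45.598
  n=2: λ₂ = 18.48π² ≈ 182.39 (4× faster decay)
  n=3: λ₃ = 41.58π² ≈ 410.378 (9× faster decay)
As t → ∞, higher modes decay exponentially faster. The n=1 mode dominates: θ ~ c₁ sin(πx) e^{-λ₁t}.
Decay rate: λ₁ = 4.62π² ≈ 45.598.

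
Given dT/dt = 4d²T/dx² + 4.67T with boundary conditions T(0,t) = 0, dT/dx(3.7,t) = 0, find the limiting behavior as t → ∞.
T grows unboundedly. Reaction dominates diffusion (r=4.67 > κπ²/(4L²)≈0.72); solution grows exponentially.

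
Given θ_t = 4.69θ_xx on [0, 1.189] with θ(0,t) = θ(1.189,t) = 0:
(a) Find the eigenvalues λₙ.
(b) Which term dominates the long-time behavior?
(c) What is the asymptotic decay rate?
Eigenvalues: λₙ = 4.69n²π²/1.189².
First three modes:
  n=1: λ₁ = 4.69π²/1.189² ≈ 32.742
  n=2: λ₂ = 18.76π²/1.189² ≈ 130.969 (4× faster decay)
  n=3: λ₃ = 42.21π²/1.189² ≈ 294.68 (9× faster decay)
As t → ∞, higher modes decay exponentially faster. The n=1 mode dominates: θ ~ c₁ sin(πx/1.189) e^{-λ₁t}.
Decay rate: λ₁ = 4.69π²/1.189² ≈ 32.742.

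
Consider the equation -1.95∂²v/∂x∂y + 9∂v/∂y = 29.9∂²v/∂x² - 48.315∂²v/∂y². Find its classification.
Rewriting in standard form: -29.9∂²v/∂x² - 1.95∂²v/∂x∂y + 48.315∂²v/∂y² + 9∂v/∂y = 0. Hyperbolic. (A = -29.9, B = -1.95, C = 48.315 gives B² - 4AC = 5782.2765.)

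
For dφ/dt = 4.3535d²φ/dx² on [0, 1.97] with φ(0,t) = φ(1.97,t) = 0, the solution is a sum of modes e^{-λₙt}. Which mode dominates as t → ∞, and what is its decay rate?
Eigenvalues: λₙ = 4.3535n²π²/1.97².
First three modes:
  n=1: λ₁ = 4.3535π²/1.97² ≈ 11.071
  n=2: λ₂ = 17.414π²/1.97² ≈ 44.286 (4× faster decay)
  n=3: λ₃ = 39.1815π²/1.97² ≈ 99.643 (9× faster decay)
As t → ∞, higher modes decay exponentially faster. The n=1 mode dominates: φ ~ c₁ sin(πx/1.97) e^{-λ₁t}.
Decay rate: λ₁ = 4.3535π²/1.97² ≈ 11.071.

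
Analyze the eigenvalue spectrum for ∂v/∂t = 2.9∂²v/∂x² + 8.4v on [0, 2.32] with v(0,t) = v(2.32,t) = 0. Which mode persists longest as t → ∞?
Eigenvalues: λₙ = 2.9n²π²/2.32² - 8.4.
First three modes:
  n=1: λ₁ = 2.9π²/2.32² - 8.4 ≈ -3.082
  n=2: λ₂ = 11.6π²/2.32² - 8.4 ≈ 12.871
  n=3: λ₃ = 26.1π²/2.32² - 8.4 ≈ 39.459
Since 2.9π²/2.32² ≈ 5.318 < 8.4, λ₁ < 0.
The n=1 mode grows fastest (−λₙ is largest for n=1) → dominates.
Asymptotic: v ~ c₁ sin(πx/2.32) e^{3.082t} (exponential growth at rate −λ₁ ≈ 3.082).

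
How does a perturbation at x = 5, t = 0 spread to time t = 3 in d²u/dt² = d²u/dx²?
Domain of influence: [2, 8]. Data at x = 5 spreads outward at speed 1.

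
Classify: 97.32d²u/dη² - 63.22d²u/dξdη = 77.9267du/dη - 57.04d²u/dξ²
Rewriting in standard form: 57.04d²u/dξ² - 63.22d²u/dξdη + 97.32d²u/dη² - 77.9267du/dη = 0. Elliptic (discriminant = -18207.7628).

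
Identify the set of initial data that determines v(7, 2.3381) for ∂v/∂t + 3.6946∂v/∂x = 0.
A single point: x = -1.63834426. The characteristic through (7, 2.3381) is x - 3.6946t = const, so x = 7 - 3.6946·2.3381 = -1.63834426.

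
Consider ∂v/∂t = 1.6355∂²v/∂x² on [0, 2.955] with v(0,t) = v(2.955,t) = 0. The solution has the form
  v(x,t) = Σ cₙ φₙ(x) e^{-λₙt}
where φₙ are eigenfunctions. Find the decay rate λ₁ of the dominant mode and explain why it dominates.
Eigenvalues: λₙ = 1.6355n²π²/2.955².
First three modes:
  n=1: λ₁ = 1.6355π²/2.955² ≈ 1.849
  n=2: λ₂ = 6.542π²/2.955² ≈ 7.394 (4× faster decay)
  n=3: λ₃ = 14.7195π²/2.955² ≈ 16.637 (9× faster decay)
As t → ∞, higher modes decay exponentially faster. The n=1 mode dominates: v ~ c₁ sin(πx/2.955) e^{-λ₁t}.
Decay rate: λ₁ = 1.6355π²/2.955² ≈ 1.849.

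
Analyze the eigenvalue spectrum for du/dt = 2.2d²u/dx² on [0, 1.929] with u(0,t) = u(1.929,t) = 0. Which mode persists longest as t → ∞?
Eigenvalues: λₙ = 2.2n²π²/1.929².
First three modes:
  n=1: λ₁ = 2.2π²/1.929² ≈ 5.835
  n=2: λ₂ = 8.8π²/1.929² ≈ 23.341 (4× faster decay)
  n=3: λ₃ = 19.8π²/1.929² ≈ 52.517 (9× faster decay)
As t → ∞, higher modes decay exponentially faster. The n=1 mode dominates: u ~ c₁ sin(πx/1.929) e^{-λ₁t}.
Decay rate: λ₁ = 2.2π²/1.929² ≈ 5.835.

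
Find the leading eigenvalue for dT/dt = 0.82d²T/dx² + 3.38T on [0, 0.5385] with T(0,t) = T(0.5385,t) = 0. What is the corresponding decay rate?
Eigenvalues: λₙ = 0.82n²π²/0.5385² - 3.38.
First three modes:
  n=1: λ₁ = 0.82π²/0.5385² - 3.38 ≈ 24.529
  n=2: λ₂ = 3.28π²/0.5385² - 3.38 ≈ 108.255
  n=3: λ₃ = 7.38π²/0.5385² - 3.38 ≈ 247.8
Since 0.82π²/0.5385² ≈ 27.909 > 3.38, all λₙ > 0.
The n=1 mode decays slowest → dominates as t → ∞.
Asymptotic: T ~ c₁ sin(πx/0.5385) e^{-λ₁t} with decay rate λ₁ ≈ 24.529.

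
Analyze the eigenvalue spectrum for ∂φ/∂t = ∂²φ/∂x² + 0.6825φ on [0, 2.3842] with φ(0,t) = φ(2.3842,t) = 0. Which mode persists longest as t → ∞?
Eigenvalues: λₙ = n²π²/2.3842² - 0.6825.
First three modes:
  n=1: λ₁ = π²/2.3842² - 0.6825 ≈ 1.054
  n=2: λ₂ = 4π²/2.3842² - 0.6825 ≈ 6.263
  n=3: λ₃ = 9π²/2.3842² - 0.6825 ≈ 14.944
Since π²/2.3842² ≈ 1.736 > 0.6825, all λₙ > 0.
The n=1 mode decays slowest → dominates as t → ∞.
Asymptotic: φ ~ c₁ sin(πx/2.3842) e^{-λ₁t} with decay rate λ₁ ≈ 1.054.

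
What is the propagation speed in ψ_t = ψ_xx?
Infinite. The heat equation is parabolic, not hyperbolic, so disturbances propagate instantly.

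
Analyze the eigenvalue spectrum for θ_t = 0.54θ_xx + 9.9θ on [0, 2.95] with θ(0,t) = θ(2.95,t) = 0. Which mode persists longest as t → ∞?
Eigenvalues: λₙ = 0.54n²π²/2.95² - 9.9.
First three modes:
  n=1: λ₁ = 0.54π²/2.95² - 9.9 ≈ -9.288
  n=2: λ₂ = 2.16π²/2.95² - 9.9 ≈ -7.45
  n=3: λ₃ = 4.86π²/2.95² - 9.9 ≈ -4.388
Since 0.54π²/2.95² ≈ 0.612 < 9.9, λ₁ < 0.
The n=1 mode grows fastest (−λₙ is largest for n=1) → dominates.
Asymptotic: θ ~ c₁ sin(πx/2.95) e^{9.288t} (exponential growth at rate −λ₁ ≈ 9.288).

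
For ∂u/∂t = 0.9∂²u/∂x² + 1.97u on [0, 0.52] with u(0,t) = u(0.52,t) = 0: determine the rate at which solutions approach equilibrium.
Eigenvalues: λₙ = 0.9n²π²/0.52² - 1.97.
First three modes:
  n=1: λ₁ = 0.9π²/0.52² - 1.97 ≈ 30.88
  n=2: λ₂ = 3.6π²/0.52² - 1.97 ≈ 129.43
  n=3: λ₃ = 8.1π²/0.52² - 1.97 ≈ 293.68
Since 0.9π²/0.52² ≈ 32.85 > 1.97, all λₙ > 0.
The n=1 mode decays slowest → dominates as t → ∞.
Asymptotic: u ~ c₁ sin(πx/0.52) e^{-λ₁t} with decay rate λ₁ ≈ 30.88.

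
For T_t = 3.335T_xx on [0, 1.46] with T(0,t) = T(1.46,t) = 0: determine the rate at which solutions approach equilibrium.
Eigenvalues: λₙ = 3.335n²π²/1.46².
First three modes:
  n=1: λ₁ = 3.335π²/1.46² ≈ 15.442
  n=2: λ₂ = 13.34π²/1.46² ≈ 61.766 (4× faster decay)
  n=3: λ₃ = 30.015π²/1.46² ≈ 138.974 (9× faster decay)
As t → ∞, higher modes decay exponentially faster. The n=1 mode dominates: T ~ c₁ sin(πx/1.46) e^{-λ₁t}.
Decay rate: λ₁ = 3.335π²/1.46² ≈ 15.442.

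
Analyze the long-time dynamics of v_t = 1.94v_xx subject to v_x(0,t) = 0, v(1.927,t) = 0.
Long-time behavior: v → 0. Heat escapes through the Dirichlet boundary.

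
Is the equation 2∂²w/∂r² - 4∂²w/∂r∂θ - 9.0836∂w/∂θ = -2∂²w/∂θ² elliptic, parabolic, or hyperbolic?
Rewriting in standard form: 2∂²w/∂r² - 4∂²w/∂r∂θ + 2∂²w/∂θ² - 9.0836∂w/∂θ = 0. Computing B² - 4AC with A = 2, B = -4, C = 2: discriminant = 0 (zero). Answer: parabolic.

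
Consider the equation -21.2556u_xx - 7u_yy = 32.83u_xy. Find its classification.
Rewriting in standard form: -21.2556u_xx - 32.83u_xy - 7u_yy = 0. Hyperbolic. (A = -21.2556, B = -32.83, C = -7 gives B² - 4AC = 482.6521.)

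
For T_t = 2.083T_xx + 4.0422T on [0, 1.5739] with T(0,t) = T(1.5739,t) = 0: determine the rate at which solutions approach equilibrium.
Eigenvalues: λₙ = 2.083n²π²/1.5739² - 4.0422.
First three modes:
  n=1: λ₁ = 2.083π²/1.5739² - 4.0422 ≈ 4.257
  n=2: λ₂ = 8.332π²/1.5739² - 4.0422 ≈ 29.154
  n=3: λ₃ = 18.747π²/1.5739² - 4.0422 ≈ 70.65
Since 2.083π²/1.5739² ≈ 8.299 > 4.0422, all λₙ > 0.
The n=1 mode decays slowest → dominates as t → ∞.
Asymptotic: T ~ c₁ sin(πx/1.5739) e^{-λ₁t} with decay rate λ₁ ≈ 4.257.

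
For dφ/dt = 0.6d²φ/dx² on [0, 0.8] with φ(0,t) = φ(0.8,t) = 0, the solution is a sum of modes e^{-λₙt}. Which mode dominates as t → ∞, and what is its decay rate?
Eigenvalues: λₙ = 0.6n²π²/0.8².
First three modes:
  n=1: λ₁ = 0.6π²/0.8² ≈ 9.253
  n=2: λ₂ = 2.4π²/0.8² ≈ 37.011 (4× faster decay)
  n=3: λ₃ = 5.4π²/0.8² ≈ 83.275 (9× faster decay)
As t → ∞, higher modes decay exponentially faster. The n=1 mode dominates: φ ~ c₁ sin(πx/0.8) e^{-λ₁t}.
Decay rate: λ₁ = 0.6π²/0.8² ≈ 9.253.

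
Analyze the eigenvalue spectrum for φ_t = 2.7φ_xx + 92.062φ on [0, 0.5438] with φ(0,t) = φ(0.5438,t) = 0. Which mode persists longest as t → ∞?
Eigenvalues: λₙ = 2.7n²π²/0.5438² - 92.062.
First three modes:
  n=1: λ₁ = 2.7π²/0.5438² - 92.062 ≈ -1.949
  n=2: λ₂ = 10.8π²/0.5438² - 92.062 ≈ 268.388
  n=3: λ₃ = 24.3π²/0.5438² - 92.062 ≈ 718.951
Since 2.7π²/0.5438² ≈ 90.113 < 92.062, λ₁ < 0.
The n=1 mode grows fastest (−λₙ is largest for n=1) → dominates.
Asymptotic: φ ~ c₁ sin(πx/0.5438) e^{1.949t} (exponential growth at rate −λ₁ ≈ 1.949).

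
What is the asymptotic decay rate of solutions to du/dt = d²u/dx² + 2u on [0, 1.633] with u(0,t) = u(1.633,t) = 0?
Eigenvalues: λₙ = n²π²/1.633² - 2.
First three modes:
  n=1: λ₁ = π²/1.633² - 2 ≈ 1.701
  n=2: λ₂ = 4π²/1.633² - 2 ≈ 12.804
  n=3: λ₃ = 9π²/1.633² - 2 ≈ 31.31
Since π²/1.633² ≈ 3.701 > 2, all λₙ > 0.
The n=1 mode decays slowest → dominates as t → ∞.
Asymptotic: u ~ c₁ sin(πx/1.633) e^{-λ₁t} with decay rate λ₁ ≈ 1.701.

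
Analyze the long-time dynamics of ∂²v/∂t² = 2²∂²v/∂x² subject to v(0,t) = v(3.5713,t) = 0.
Long-time behavior: v oscillates (no decay). Energy is conserved; the solution oscillates indefinitely as standing waves.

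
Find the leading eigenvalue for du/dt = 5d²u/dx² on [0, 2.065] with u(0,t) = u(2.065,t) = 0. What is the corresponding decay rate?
Eigenvalues: λₙ = 5n²π²/2.065².
First three modes:
  n=1: λ₁ = 5π²/2.065² ≈ 11.573
  n=2: λ₂ = 20π²/2.065² ≈ 46.29 (4× faster decay)
  n=3: λ₃ = 45π²/2.065² ≈ 104.153 (9× faster decay)
As t → ∞, higher modes decay exponentially faster. The n=1 mode dominates: u ~ c₁ sin(πx/2.065) e^{-λ₁t}.
Decay rate: λ₁ = 5π²/2.065² ≈ 11.573.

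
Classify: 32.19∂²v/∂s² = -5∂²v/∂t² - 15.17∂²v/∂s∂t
Rewriting in standard form: 32.19∂²v/∂s² + 15.17∂²v/∂s∂t + 5∂²v/∂t² = 0. Elliptic (discriminant = -413.6711).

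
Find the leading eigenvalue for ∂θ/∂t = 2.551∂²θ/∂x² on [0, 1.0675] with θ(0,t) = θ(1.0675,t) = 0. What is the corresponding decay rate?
Eigenvalues: λₙ = 2.551n²π²/1.0675².
First three modes:
  n=1: λ₁ = 2.551π²/1.0675² ≈ 22.094
  n=2: λ₂ = 10.204π²/1.0675² ≈ 88.376 (4× faster decay)
  n=3: λ₃ = 22.959π²/1.0675² ≈ 198.846 (9× faster decay)
As t → ∞, higher modes decay exponentially faster. The n=1 mode dominates: θ ~ c₁ sin(πx/1.0675) e^{-λ₁t}.
Decay rate: λ₁ = 2.551π²/1.0675² ≈ 22.094.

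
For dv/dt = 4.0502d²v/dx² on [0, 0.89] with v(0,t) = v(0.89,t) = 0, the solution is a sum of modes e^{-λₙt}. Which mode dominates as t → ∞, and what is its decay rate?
Eigenvalues: λₙ = 4.0502n²π²/0.89².
First three modes:
  n=1: λ₁ = 4.0502π²/0.89² ≈ 50.466
  n=2: λ₂ = 16.2008π²/0.89² ≈ 201.863 (4× faster decay)
  n=3: λ₃ = 36.4518π²/0.89² ≈ 454.191 (9× faster decay)
As t → ∞, higher modes decay exponentially faster. The n=1 mode dominates: v ~ c₁ sin(πx/0.89) e^{-λ₁t}.
Decay rate: λ₁ = 4.0502π²/0.89² ≈ 50.466.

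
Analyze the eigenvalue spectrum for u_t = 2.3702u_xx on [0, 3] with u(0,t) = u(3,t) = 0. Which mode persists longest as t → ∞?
Eigenvalues: λₙ = 2.3702n²π²/3².
First three modes:
  n=1: λ₁ = 2.3702π²/3² ≈ 2.599
  n=2: λ₂ = 9.4808π²/3² ≈ 10.397 (4× faster decay)
  n=3: λ₃ = 21.3318π²/3² ≈ 23.393 (9× faster decay)
As t → ∞, higher modes decay exponentially faster. The n=1 mode dominates: u ~ c₁ sin(πx/3) e^{-λ₁t}.
Decay rate: λ₁ = 2.3702π²/3² ≈ 2.599.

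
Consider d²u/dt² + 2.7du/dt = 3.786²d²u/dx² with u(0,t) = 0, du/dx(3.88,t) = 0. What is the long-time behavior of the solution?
As t → ∞, u → 0. Damping (γ=2.7) dissipates energy; oscillations decay exponentially.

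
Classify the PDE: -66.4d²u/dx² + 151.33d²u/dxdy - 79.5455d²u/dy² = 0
A = -66.4, B = 151.33, C = -79.5455. Discriminant B² - 4AC = 1773.4841. Since 1773.4841 > 0, hyperbolic.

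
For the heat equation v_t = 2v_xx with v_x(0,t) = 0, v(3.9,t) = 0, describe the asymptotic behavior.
v → 0. Heat escapes through the Dirichlet boundary.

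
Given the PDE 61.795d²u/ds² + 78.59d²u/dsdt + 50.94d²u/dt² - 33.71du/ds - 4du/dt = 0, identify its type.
The second-order coefficients are A = 61.795, B = 78.59, C = 50.94. Since B² - 4AC = -6414.9611 < 0, this is an elliptic PDE.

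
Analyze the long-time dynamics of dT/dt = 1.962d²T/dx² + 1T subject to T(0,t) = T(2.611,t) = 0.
Long-time behavior: T → 0. Diffusion dominates reaction (r=1 < κπ²/L²≈2.84); solution decays.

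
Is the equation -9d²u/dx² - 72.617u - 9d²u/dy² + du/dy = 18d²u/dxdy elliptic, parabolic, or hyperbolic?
Rewriting in standard form: -9d²u/dx² - 18d²u/dxdy - 9d²u/dy² + du/dy - 72.617u = 0. Computing B² - 4AC with A = -9, B = -18, C = -9: discriminant = 0 (zero). Answer: parabolic.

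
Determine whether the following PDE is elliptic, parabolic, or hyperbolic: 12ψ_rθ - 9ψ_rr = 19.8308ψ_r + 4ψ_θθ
Rewriting in standard form: -9ψ_rr + 12ψ_rθ - 4ψ_θθ - 19.8308ψ_r = 0. Coefficients: A = -9, B = 12, C = -4. B² - 4AC = 0, which is zero, so the equation is parabolic.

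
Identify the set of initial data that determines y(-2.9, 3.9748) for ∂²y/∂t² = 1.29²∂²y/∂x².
Domain of dependence: [-8.027492, 2.227492]. Signals travel at speed 1.29, so data within |x - -2.9| ≤ 1.29·3.9748 = 5.127492 can reach the point.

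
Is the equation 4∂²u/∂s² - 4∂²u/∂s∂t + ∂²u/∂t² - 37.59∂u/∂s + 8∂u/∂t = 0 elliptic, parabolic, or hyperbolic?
Computing B² - 4AC with A = 4, B = -4, C = 1: discriminant = 0 (zero). Answer: parabolic.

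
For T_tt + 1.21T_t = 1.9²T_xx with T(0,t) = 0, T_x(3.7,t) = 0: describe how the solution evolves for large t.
T → 0. Damping (γ=1.21) dissipates energy; oscillations decay exponentially.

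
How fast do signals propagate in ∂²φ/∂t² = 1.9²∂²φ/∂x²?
Speed = 1.9. Information travels along characteristics x = x₀ ± 1.9t.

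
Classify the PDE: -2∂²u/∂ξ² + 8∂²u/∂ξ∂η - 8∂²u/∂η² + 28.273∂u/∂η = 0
A = -2, B = 8, C = -8. Discriminant B² - 4AC = 0. Since 0 = 0, parabolic.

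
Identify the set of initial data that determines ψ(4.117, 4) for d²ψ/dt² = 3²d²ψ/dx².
Domain of dependence: [-7.883, 16.117]. Signals travel at speed 3, so data within |x - 4.117| ≤ 3·4 = 12 can reach the point.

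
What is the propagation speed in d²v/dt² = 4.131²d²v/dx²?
Speed = 4.131. Information travels along characteristics x = x₀ ± 4.131t.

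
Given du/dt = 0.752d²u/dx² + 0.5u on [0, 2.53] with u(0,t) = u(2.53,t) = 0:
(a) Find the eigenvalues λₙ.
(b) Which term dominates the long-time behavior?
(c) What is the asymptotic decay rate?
Eigenvalues: λₙ = 0.752n²π²/2.53² - 0.5.
First three modes:
  n=1: λ₁ = 0.752π²/2.53² - 0.5 ≈ 0.66
  n=2: λ₂ = 3.008π²/2.53² - 0.5 ≈ 4.138
  n=3: λ₃ = 6.768π²/2.53² - 0.5 ≈ 9.936
Since 0.752π²/2.53² ≈ 1.16 > 0.5, all λₙ > 0.
The n=1 mode decays slowest → dominates as t → ∞.
Asymptotic: u ~ c₁ sin(πx/2.53) e^{-λ₁t} with decay rate λ₁ ≈ 0.66.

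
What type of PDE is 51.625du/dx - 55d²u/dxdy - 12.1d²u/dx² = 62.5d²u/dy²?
Rewriting in standard form: -12.1d²u/dx² - 55d²u/dxdy - 62.5d²u/dy² + 51.625du/dx = 0. With A = -12.1, B = -55, C = -62.5, the discriminant is 0. This is a parabolic PDE.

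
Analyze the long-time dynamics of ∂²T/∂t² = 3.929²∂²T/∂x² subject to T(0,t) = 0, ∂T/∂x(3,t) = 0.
Long-time behavior: T oscillates (no decay). Energy is conserved; the solution oscillates indefinitely as standing waves.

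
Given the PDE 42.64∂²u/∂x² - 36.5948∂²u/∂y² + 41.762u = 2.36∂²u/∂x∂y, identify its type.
Rewriting in standard form: 42.64∂²u/∂x² - 2.36∂²u/∂x∂y - 36.5948∂²u/∂y² + 41.762u = 0. The second-order coefficients are A = 42.64, B = -2.36, C = -36.5948. Since B² - 4AC = 6247.178688 > 0, this is a hyperbolic PDE.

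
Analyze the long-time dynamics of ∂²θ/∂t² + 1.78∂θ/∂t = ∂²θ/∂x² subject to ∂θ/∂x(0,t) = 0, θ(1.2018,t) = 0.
Long-time behavior: θ → 0. Damping (γ=1.78) dissipates energy; oscillations decay exponentially.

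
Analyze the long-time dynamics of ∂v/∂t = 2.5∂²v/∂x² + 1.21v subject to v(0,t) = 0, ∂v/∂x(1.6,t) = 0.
Long-time behavior: v → 0. Diffusion dominates reaction (r=1.21 < κπ²/(4L²)≈2.41); solution decays.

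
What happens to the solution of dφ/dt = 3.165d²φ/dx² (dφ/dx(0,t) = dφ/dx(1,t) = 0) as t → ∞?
φ → constant (steady state). Heat is conserved (no flux at boundaries); solution approaches the spatial average.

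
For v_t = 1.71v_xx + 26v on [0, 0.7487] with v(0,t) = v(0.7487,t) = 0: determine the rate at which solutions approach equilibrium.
Eigenvalues: λₙ = 1.71n²π²/0.7487² - 26.
First three modes:
  n=1: λ₁ = 1.71π²/0.7487² - 26 ≈ 4.108
  n=2: λ₂ = 6.84π²/0.7487² - 26 ≈ 94.432
  n=3: λ₃ = 15.39π²/0.7487² - 26 ≈ 244.971
Since 1.71π²/0.7487² ≈ 30.108 > 26, all λₙ > 0.
The n=1 mode decays slowest → dominates as t → ∞.
Asymptotic: v ~ c₁ sin(πx/0.7487) e^{-λ₁t} with decay rate λ₁ ≈ 4.108.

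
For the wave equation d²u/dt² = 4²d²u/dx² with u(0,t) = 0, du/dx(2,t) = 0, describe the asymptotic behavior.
u oscillates (no decay). Energy is conserved; the solution oscillates indefinitely as standing waves.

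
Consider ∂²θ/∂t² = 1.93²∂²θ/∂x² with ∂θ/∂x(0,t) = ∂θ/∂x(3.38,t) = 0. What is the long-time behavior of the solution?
As t → ∞, θ oscillates about a mean that drifts linearly in t (generically unbounded; no decay). There is no damping, so the nonconstant modes persist as standing waves (energy conserved, no decay). But with Neumann conditions at both ends the constant mode has eigenvalue 0: the spatial mean M(t) of θ satisfies M'' = 0, so M(t) = M(0) + M'(0)·t. Unless the initial velocity has zero mean (∫θ_t(x,0)dx = 0), the solution grows linearly in t (unbounded, though not exponentially); if it does have zero mean, the solution stays bounded and simply oscillates.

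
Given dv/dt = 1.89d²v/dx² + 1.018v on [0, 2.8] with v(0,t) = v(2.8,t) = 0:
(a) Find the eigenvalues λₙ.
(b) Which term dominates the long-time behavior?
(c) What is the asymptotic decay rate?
Eigenvalues: λₙ = 1.89n²π²/2.8² - 1.018.
First three modes:
  n=1: λ₁ = 1.89π²/2.8² - 1.018 ≈ 1.361
  n=2: λ₂ = 7.56π²/2.8² - 1.018 ≈ 8.499
  n=3: λ₃ = 17.01π²/2.8² - 1.018 ≈ 20.396
Since 1.89π²/2.8² ≈ 2.379 > 1.018, all λₙ > 0.
The n=1 mode decays slowest → dominates as t → ∞.
Asymptotic: v ~ c₁ sin(πx/2.8) e^{-λ₁t} with decay rate λ₁ ≈ 1.361.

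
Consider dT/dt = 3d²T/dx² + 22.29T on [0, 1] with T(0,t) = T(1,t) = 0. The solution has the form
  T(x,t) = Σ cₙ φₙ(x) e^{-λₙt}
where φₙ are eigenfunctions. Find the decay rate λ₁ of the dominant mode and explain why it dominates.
Eigenvalues: λₙ = 3n²π²/1² - 22.29.
First three modes:
  n=1: λ₁ = 3π² - 22.29 ≈ 7.319
  n=2: λ₂ = 12π² - 22.29 ≈ 96.145
  n=3: λ₃ = 27π² - 22.29 ≈ 244.189
Since 3π² ≈ 29.609 > 22.29, all λₙ > 0.
The n=1 mode decays slowest → dominates as t → ∞.
Asymptotic: T ~ c₁ sin(πx/1) e^{-λ₁t} with decay rate λ₁ ≈ 7.319.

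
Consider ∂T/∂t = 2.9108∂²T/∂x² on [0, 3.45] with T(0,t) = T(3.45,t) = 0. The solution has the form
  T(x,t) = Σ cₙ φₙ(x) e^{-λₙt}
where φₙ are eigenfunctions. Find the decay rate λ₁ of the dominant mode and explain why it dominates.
Eigenvalues: λₙ = 2.9108n²π²/3.45².
First three modes:
  n=1: λ₁ = 2.9108π²/3.45² ≈ 2.414
  n=2: λ₂ = 11.6432π²/3.45² ≈ 9.655 (4× faster decay)
  n=3: λ₃ = 26.1972π²/3.45² ≈ 21.723 (9× faster decay)
As t → ∞, higher modes decay exponentially faster. The n=1 mode dominates: T ~ c₁ sin(πx/3.45) e^{-λ₁t}.
Decay rate: λ₁ = 2.9108π²/3.45² ≈ 2.414.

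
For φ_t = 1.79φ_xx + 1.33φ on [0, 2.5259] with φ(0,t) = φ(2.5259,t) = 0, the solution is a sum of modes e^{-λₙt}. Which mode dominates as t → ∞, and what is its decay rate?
Eigenvalues: λₙ = 1.79n²π²/2.5259² - 1.33.
First three modes:
  n=1: λ₁ = 1.79π²/2.5259² - 1.33 ≈ 1.439
  n=2: λ₂ = 7.16π²/2.5259² - 1.33 ≈ 9.746
  n=3: λ₃ = 16.11π²/2.5259² - 1.33 ≈ 23.591
Since 1.79π²/2.5259² ≈ 2.769 > 1.33, all λₙ > 0.
The n=1 mode decays slowest → dominates as t → ∞.
Asymptotic: φ ~ c₁ sin(πx/2.5259) e^{-λ₁t} with decay rate λ₁ ≈ 1.439.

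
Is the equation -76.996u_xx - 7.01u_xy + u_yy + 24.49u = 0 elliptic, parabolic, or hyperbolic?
Computing B² - 4AC with A = -76.996, B = -7.01, C = 1: discriminant = 357.1241 (positive). Answer: hyperbolic.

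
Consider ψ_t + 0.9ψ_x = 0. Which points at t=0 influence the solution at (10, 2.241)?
A single point: x = 7.9831. The characteristic through (10, 2.241) is x - 0.9t = const, so x = 10 - 0.9·2.241 = 7.9831.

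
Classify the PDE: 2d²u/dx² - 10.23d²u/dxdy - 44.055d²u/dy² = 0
A = 2, B = -10.23, C = -44.055. Discriminant B² - 4AC = 457.0929. Since 457.0929 > 0, hyperbolic.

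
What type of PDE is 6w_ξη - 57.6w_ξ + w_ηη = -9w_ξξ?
Rewriting in standard form: 9w_ξξ + 6w_ξη + w_ηη - 57.6w_ξ = 0. With A = 9, B = 6, C = 1, the discriminant is 0. This is a parabolic PDE.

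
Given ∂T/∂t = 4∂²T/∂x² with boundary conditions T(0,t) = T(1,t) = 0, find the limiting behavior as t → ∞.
T → 0. Heat diffuses out through both boundaries.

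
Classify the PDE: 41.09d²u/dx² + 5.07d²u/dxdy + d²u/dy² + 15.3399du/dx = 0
A = 41.09, B = 5.07, C = 1. Discriminant B² - 4AC = -138.6551. Since -138.6551 < 0, elliptic.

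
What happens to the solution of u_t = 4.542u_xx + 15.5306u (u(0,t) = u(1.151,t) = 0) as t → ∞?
u → 0. Diffusion dominates reaction (r=15.5306 < κπ²/L²≈33.84); solution decays.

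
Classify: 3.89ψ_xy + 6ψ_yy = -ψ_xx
Rewriting in standard form: ψ_xx + 3.89ψ_xy + 6ψ_yy = 0. Elliptic (discriminant = -8.8679).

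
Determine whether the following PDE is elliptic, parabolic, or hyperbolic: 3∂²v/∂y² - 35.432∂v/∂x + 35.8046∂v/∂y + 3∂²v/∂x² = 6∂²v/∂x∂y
Rewriting in standard form: 3∂²v/∂x² - 6∂²v/∂x∂y + 3∂²v/∂y² - 35.432∂v/∂x + 35.8046∂v/∂y = 0. Coefficients: A = 3, B = -6, C = 3. B² - 4AC = 0, which is zero, so the equation is parabolic.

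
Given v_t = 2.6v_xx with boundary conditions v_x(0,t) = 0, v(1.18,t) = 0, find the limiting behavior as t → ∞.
v → 0. Heat escapes through the Dirichlet boundary.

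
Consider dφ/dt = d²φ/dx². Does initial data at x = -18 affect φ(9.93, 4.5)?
Yes, for any finite x. The heat equation has infinite propagation speed, so all initial data affects all points at any t > 0.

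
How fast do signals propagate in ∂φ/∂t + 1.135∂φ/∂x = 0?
Speed = 1.135. Information travels along x - 1.135t = const (rightward).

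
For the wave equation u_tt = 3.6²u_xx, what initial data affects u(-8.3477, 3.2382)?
Domain of dependence: [-20.00522, 3.30982]. Signals travel at speed 3.6, so data within |x - -8.3477| ≤ 3.6·3.2382 = 11.65752 can reach the point.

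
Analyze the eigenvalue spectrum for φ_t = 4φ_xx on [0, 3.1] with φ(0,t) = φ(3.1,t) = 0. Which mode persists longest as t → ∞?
Eigenvalues: λₙ = 4n²π²/3.1².
First three modes:
  n=1: λ₁ = 4π²/3.1² ≈ 4.108
  n=2: λ₂ = 16π²/3.1² ≈ 16.432 (4× faster decay)
  n=3: λ₃ = 36π²/3.1² ≈ 36.973 (9× faster decay)
As t → ∞, higher modes decay exponentially faster. The n=1 mode dominates: φ ~ c₁ sin(πx/3.1) e^{-λ₁t}.
Decay rate: λ₁ = 4π²/3.1² ≈ 4.108.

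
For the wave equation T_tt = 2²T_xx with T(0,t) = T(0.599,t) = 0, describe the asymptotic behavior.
T oscillates (no decay). Energy is conserved; the solution oscillates indefinitely as standing waves.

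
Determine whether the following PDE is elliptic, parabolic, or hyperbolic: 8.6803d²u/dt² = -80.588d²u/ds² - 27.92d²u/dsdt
Rewriting in standard form: 80.588d²u/ds² + 27.92d²u/dsdt + 8.6803d²u/dt² = 0. Coefficients: A = 80.588, B = 27.92, C = 8.6803. B² - 4AC = -2018.5856656, which is negative, so the equation is elliptic.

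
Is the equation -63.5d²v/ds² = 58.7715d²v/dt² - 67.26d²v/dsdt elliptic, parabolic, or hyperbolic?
Rewriting in standard form: -63.5d²v/ds² + 67.26d²v/dsdt - 58.7715d²v/dt² = 0. Computing B² - 4AC with A = -63.5, B = 67.26, C = -58.7715: discriminant = -10404.0534 (negative). Answer: elliptic.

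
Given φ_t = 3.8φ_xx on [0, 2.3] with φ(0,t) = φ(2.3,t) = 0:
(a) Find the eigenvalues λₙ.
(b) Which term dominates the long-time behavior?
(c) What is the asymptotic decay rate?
Eigenvalues: λₙ = 3.8n²π²/2.3².
First three modes:
  n=1: λ₁ = 3.8π²/2.3² ≈ 7.09
  n=2: λ₂ = 15.2π²/2.3² ≈ 28.359 (4× faster decay)
  n=3: λ₃ = 34.2π²/2.3² ≈ 63.807 (9× faster decay)
As t → ∞, higher modes decay exponentially faster. The n=1 mode dominates: φ ~ c₁ sin(πx/2.3) e^{-λ₁t}.
Decay rate: λ₁ = 3.8π²/2.3² ≈ 7.09.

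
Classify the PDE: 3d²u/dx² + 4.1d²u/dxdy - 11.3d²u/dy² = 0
A = 3, B = 4.1, C = -11.3. Discriminant B² - 4AC = 152.41. Since 152.41 > 0, hyperbolic.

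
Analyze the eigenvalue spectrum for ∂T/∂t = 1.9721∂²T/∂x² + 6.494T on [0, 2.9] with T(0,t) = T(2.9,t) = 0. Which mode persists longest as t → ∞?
Eigenvalues: λₙ = 1.9721n²π²/2.9² - 6.494.
First three modes:
  n=1: λ₁ = 1.9721π²/2.9² - 6.494 ≈ -4.18
  n=2: λ₂ = 7.8884π²/2.9² - 6.494 ≈ 2.763
  n=3: λ₃ = 17.7489π²/2.9² - 6.494 ≈ 14.335
Since 1.9721π²/2.9² ≈ 2.314 < 6.494, λ₁ < 0.
The n=1 mode grows fastest (−λₙ is largest for n=1) → dominates.
Asymptotic: T ~ c₁ sin(πx/2.9) e^{4.18t} (exponential growth at rate −λ₁ ≈ 4.18).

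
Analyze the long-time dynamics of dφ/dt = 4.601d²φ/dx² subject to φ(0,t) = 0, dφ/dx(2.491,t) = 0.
Long-time behavior: φ → 0. Heat escapes through the Dirichlet boundary.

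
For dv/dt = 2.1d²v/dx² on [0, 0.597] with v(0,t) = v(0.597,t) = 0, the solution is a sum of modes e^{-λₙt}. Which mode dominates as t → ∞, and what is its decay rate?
Eigenvalues: λₙ = 2.1n²π²/0.597².
First three modes:
  n=1: λ₁ = 2.1π²/0.597² ≈ 58.153
  n=2: λ₂ = 8.4π²/0.597² ≈ 232.611 (4× faster decay)
  n=3: λ₃ = 18.9π²/0.597² ≈ 523.375 (9× faster decay)
As t → ∞, higher modes decay exponentially faster. The n=1 mode dominates: v ~ c₁ sin(πx/0.597) e^{-λ₁t}.
Decay rate: λ₁ = 2.1π²/0.597² ≈ 58.153.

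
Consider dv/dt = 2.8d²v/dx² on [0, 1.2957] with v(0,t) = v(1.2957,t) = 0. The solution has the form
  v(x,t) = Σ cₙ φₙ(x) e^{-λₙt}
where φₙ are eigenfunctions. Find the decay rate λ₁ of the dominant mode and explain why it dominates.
Eigenvalues: λₙ = 2.8n²π²/1.2957².
First three modes:
  n=1: λ₁ = 2.8π²/1.2957² ≈ 16.461
  n=2: λ₂ = 11.2π²/1.2957² ≈ 65.843 (4× faster decay)
  n=3: λ₃ = 25.2π²/1.2957² ≈ 148.146 (9× faster decay)
As t → ∞, higher modes decay exponentially faster. The n=1 mode dominates: v ~ c₁ sin(πx/1.2957) e^{-λ₁t}.
Decay rate: λ₁ = 2.8π²/1.2957² ≈ 16.461.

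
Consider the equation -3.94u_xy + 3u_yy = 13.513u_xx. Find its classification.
Rewriting in standard form: -13.513u_xx - 3.94u_xy + 3u_yy = 0. Hyperbolic. (A = -13.513, B = -3.94, C = 3 gives B² - 4AC = 177.6796.)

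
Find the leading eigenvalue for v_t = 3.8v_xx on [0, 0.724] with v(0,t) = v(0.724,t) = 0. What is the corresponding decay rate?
Eigenvalues: λₙ = 3.8n²π²/0.724².
First three modes:
  n=1: λ₁ = 3.8π²/0.724² ≈ 71.549
  n=2: λ₂ = 15.2π²/0.724² ≈ 286.198 (4× faster decay)
  n=3: λ₃ = 34.2π²/0.724² ≈ 643.945 (9× faster decay)
As t → ∞, higher modes decay exponentially faster. The n=1 mode dominates: v ~ c₁ sin(πx/0.724) e^{-λ₁t}.
Decay rate: λ₁ = 3.8π²/0.724² ≈ 71.549.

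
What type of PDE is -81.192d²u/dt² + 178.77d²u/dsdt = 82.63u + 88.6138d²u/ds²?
Rewriting in standard form: -88.6138d²u/ds² + 178.77d²u/dsdt - 81.192d²u/dt² - 82.63u = 0. With A = -88.6138, B = 178.77, C = -81.192, the discriminant is 3179.7863016. This is a hyperbolic PDE.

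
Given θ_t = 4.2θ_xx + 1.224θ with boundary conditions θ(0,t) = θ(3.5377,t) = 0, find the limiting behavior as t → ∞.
θ → 0. Diffusion dominates reaction (r=1.224 < κπ²/L²≈3.31); solution decays.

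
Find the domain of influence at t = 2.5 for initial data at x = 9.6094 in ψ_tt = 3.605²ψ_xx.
Domain of influence: [0.5969, 18.6219]. Data at x = 9.6094 spreads outward at speed 3.605.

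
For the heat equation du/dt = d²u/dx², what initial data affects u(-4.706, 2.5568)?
The entire real line. The heat equation has infinite propagation speed: any initial disturbance instantly affects all points (though exponentially small far away).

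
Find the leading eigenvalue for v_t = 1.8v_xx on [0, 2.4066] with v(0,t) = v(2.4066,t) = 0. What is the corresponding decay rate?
Eigenvalues: λₙ = 1.8n²π²/2.4066².
First three modes:
  n=1: λ₁ = 1.8π²/2.4066² ≈ 3.067
  n=2: λ₂ = 7.2π²/2.4066² ≈ 12.269 (4× faster decay)
  n=3: λ₃ = 16.2π²/2.4066² ≈ 27.606 (9× faster decay)
As t → ∞, higher modes decay exponentially faster. The n=1 mode dominates: v ~ c₁ sin(πx/2.4066) e^{-λ₁t}.
Decay rate: λ₁ = 1.8π²/2.4066² ≈ 3.067.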